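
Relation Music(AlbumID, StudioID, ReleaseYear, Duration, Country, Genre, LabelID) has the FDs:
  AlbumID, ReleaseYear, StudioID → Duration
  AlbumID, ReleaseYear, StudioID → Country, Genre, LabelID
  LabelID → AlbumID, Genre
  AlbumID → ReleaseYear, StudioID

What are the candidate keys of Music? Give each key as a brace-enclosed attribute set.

{AlbumID}, {LabelID}

{AlbumID}⁺ = {AlbumID, Country, Duration, Genre, LabelID, ReleaseYear, StudioID}, which is every attribute, so {AlbumID} is a candidate key.
{LabelID}⁺ = {AlbumID, Country, Duration, Genre, LabelID, ReleaseYear, StudioID}, which is every attribute, so {LabelID} is a candidate key.
Any other superkey properly contains one of these, so there are no further candidate keys.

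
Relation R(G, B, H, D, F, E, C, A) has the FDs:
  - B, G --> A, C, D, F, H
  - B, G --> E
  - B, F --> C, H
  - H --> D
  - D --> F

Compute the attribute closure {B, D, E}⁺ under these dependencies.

Start with {B, D, E}.
D --> F applies; add {F} → now {B, D, E, F}.
B, F --> C, H applies; add {C, H} → now {B, C, D, E, F, H}.
No further FD applies.

{B, C, D, E, F, H}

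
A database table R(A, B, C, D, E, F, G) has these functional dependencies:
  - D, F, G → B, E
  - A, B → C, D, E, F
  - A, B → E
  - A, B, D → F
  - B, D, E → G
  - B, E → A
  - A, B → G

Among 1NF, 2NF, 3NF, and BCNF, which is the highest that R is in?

Candidate keys: {A, B}, {B, E}, {D, F, G}. Prime attributes: {A, B, D, E, F, G}.
Each dependency's left side is a superkey — BCNF holds.

BCNF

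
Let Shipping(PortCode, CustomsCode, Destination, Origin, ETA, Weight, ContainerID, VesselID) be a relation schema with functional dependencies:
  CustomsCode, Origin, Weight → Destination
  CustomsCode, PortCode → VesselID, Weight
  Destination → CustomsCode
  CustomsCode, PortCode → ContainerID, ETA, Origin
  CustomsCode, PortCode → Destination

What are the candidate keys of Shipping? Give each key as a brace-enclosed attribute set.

{CustomsCode, PortCode}, {Destination, PortCode}

{PortCode} never appears on the right of any FD, so every key must include it.
{CustomsCode, PortCode} is a candidate key since {CustomsCode, PortCode}⁺ = {ContainerID, CustomsCode, Destination, ETA, Origin, PortCode, VesselID, Weight} covers every attribute.
{Destination, PortCode} is a candidate key since {Destination, PortCode}⁺ = {ContainerID, CustomsCode, Destination, ETA, Origin, PortCode, VesselID, Weight} covers every attribute.
These are minimal and exhaustive — every other superkey contains one of them.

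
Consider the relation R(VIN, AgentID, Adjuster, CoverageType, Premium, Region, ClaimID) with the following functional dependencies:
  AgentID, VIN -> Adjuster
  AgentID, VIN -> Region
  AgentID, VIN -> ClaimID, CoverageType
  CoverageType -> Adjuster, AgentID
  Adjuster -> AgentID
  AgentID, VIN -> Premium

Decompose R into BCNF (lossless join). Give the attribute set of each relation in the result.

{Adjuster, AgentID}; {Adjuster, CoverageType}; {ClaimID, CoverageType, Premium, Region, VIN}

Candidate keys of the original relation: {Adjuster, VIN}, {AgentID, VIN}, {CoverageType, VIN}.
Within {Adjuster, AgentID, ClaimID, CoverageType, Premium, Region, VIN}: {CoverageType}⁺ ∩ {Adjuster, AgentID, ClaimID, CoverageType, Premium, Region, VIN} = {Adjuster, AgentID, CoverageType}, not the whole set, so CoverageType -> Adjuster, AgentID violates BCNF; decompose into {Adjuster, AgentID, CoverageType} and {ClaimID, CoverageType, Premium, Region, VIN}.
Within {Adjuster, AgentID, CoverageType}: {Adjuster}⁺ ∩ {Adjuster, AgentID, CoverageType} = {Adjuster, AgentID}, not the whole set, so Adjuster -> AgentID violates BCNF; decompose into {Adjuster, AgentID} and {Adjuster, CoverageType}.
{Adjuster, AgentID} is in BCNF.
{Adjuster, CoverageType} is in BCNF.
{ClaimID, CoverageType, Premium, Region, VIN} is in BCNF.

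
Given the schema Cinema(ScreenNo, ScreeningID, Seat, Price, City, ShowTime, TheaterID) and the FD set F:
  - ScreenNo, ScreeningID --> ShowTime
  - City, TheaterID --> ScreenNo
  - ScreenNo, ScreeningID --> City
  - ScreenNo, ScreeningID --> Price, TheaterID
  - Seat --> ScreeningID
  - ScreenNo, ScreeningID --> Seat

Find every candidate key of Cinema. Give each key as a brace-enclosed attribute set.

{City, ScreeningID, TheaterID}, {City, Seat, TheaterID}, {ScreenNo, ScreeningID}, {ScreenNo, Seat}

{ScreenNo, ScreeningID}⁺ = {City, Price, ScreenNo, ScreeningID, Seat, ShowTime, TheaterID}, which is every attribute, so {ScreenNo, ScreeningID} is a candidate key.
{ScreenNo, Seat}⁺ = {City, Price, ScreenNo, ScreeningID, Seat, ShowTime, TheaterID}, which is every attribute, so {ScreenNo, Seat} is a candidate key.
{City, ScreeningID, TheaterID}⁺ = {City, Price, ScreenNo, ScreeningID, Seat, ShowTime, TheaterID}, which is every attribute, so {City, ScreeningID, TheaterID} is a candidate key.
{City, Seat, TheaterID}⁺ = {City, Price, ScreenNo, ScreeningID, Seat, ShowTime, TheaterID}, which is every attribute, so {City, Seat, TheaterID} is a candidate key.
Any other superkey properly contains one of these, so there are no further candidate keys.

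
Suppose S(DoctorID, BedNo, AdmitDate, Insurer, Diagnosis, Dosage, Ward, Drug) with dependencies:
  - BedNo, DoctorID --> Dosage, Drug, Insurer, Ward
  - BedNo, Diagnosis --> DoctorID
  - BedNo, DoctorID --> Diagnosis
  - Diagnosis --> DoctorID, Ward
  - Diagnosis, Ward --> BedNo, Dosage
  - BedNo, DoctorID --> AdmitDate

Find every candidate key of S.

{BedNo, DoctorID}, {Diagnosis}

{Diagnosis} is a candidate key since {Diagnosis}⁺ = {AdmitDate, BedNo, Diagnosis, DoctorID, Dosage, Drug, Insurer, Ward} covers every attribute.
{BedNo, DoctorID} is a candidate key since {BedNo, DoctorID}⁺ = {AdmitDate, BedNo, Diagnosis, DoctorID, Dosage, Drug, Insurer, Ward} covers every attribute.
No proper subset of any of these is a key, and no other minimal superkey exists.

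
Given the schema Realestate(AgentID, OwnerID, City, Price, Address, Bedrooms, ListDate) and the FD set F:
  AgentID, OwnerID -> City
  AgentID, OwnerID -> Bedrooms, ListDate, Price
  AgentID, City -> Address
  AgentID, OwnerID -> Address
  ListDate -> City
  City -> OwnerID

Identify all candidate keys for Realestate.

{AgentID, City}, {AgentID, ListDate}, {AgentID, OwnerID}

No FD produces {AgentID}, so it must be in every candidate key.
{AgentID, City}⁺ = {Address, AgentID, Bedrooms, City, ListDate, OwnerID, Price} — all of the relation — so {AgentID, City} is a candidate key.
{AgentID, ListDate}⁺ = {Address, AgentID, Bedrooms, City, ListDate, OwnerID, Price} — all of the relation — so {AgentID, ListDate} is a candidate key.
{AgentID, OwnerID}⁺ = {Address, AgentID, Bedrooms, City, ListDate, OwnerID, Price} — all of the relation — so {AgentID, OwnerID} is a candidate key.
These are minimal and exhaustive — every other superkey contains one of them.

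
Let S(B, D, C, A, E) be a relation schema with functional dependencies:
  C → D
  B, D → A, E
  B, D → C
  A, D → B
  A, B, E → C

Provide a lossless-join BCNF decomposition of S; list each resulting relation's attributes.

Candidate keys of the original relation: {A, B, E}, {A, C}, {A, D}, {B, C}, {B, D}.
Within {A, B, C, D, E}: {C}⁺ ∩ {A, B, C, D, E} = {C, D}, not the whole set, so C → D violates BCNF; decompose into {C, D} and {A, B, C, E}.
{C, D}: every determinant is a superkey — BCNF.
{A, B, C, E}: every determinant is a superkey — BCNF.

{A, B, C, E}; {C, D}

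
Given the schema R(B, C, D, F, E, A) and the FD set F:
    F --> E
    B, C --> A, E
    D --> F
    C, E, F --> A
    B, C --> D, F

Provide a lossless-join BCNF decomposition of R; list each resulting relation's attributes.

Candidate key of the original relation: {B, C}.
{A, B, C, D, E, F}: {F} determines {E, F} here but is not a superkey — split on F --> E, giving {E, F} and {A, B, C, D, F}.
{E, F} is in BCNF.
{A, B, C, D, F}: {D} determines {D, F} here but is not a superkey — split on D --> F, giving {D, F} and {A, B, C, D}.
{D, F} is in BCNF.
{A, B, C, D}: {C, D} determines {A, C, D} here but is not a superkey — split on C, D --> A, giving {A, C, D} and {B, C, D}.
{A, C, D} is in BCNF.
{B, C, D} is in BCNF.

{A, C, D}; {B, C, D}; {D, F}; {E, F}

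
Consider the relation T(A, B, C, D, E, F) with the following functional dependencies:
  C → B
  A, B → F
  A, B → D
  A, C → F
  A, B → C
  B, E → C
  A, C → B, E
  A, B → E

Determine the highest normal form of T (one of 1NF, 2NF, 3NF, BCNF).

3NF

Candidate keys: {A, B}, {A, C}. Prime attributes: {A, B, C}.
C → B breaks BCNF: {C}⁺ = {B, C}, so {C} is not a superkey.
But every attribute on its right side ({B}) is prime, and the same holds for every other non-superkey FD, so 3NF still holds.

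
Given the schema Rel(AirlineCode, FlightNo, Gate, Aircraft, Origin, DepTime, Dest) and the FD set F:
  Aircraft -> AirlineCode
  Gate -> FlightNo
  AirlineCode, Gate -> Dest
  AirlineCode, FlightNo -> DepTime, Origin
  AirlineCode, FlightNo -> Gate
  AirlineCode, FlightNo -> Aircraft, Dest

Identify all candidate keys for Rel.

{Aircraft, FlightNo}⁺ = {Aircraft, AirlineCode, DepTime, Dest, FlightNo, Gate, Origin} — all of the relation — so {Aircraft, FlightNo} is a candidate key.
{Aircraft, Gate}⁺ = {Aircraft, AirlineCode, DepTime, Dest, FlightNo, Gate, Origin} — all of the relation — so {Aircraft, Gate} is a candidate key.
{AirlineCode, FlightNo}⁺ = {Aircraft, AirlineCode, DepTime, Dest, FlightNo, Gate, Origin} — all of the relation — so {AirlineCode, FlightNo} is a candidate key.
{AirlineCode, Gate}⁺ = {Aircraft, AirlineCode, DepTime, Dest, FlightNo, Gate, Origin} — all of the relation — so {AirlineCode, Gate} is a candidate key.
No proper subset of any of these is a key, and no other minimal superkey exists.

{Aircraft, FlightNo}, {Aircraft, Gate}, {AirlineCode, FlightNo}, {AirlineCode, Gate}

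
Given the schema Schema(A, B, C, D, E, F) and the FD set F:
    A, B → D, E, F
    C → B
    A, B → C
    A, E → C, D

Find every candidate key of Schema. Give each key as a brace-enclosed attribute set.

{A, B}, {A, C}, {A, E}

Attributes never on any right-hand side: {A} — every candidate key must contain it.
{A, B} is a candidate key since {A, B}⁺ = {A, B, C, D, E, F} covers every attribute.
{A, C} is a candidate key since {A, C}⁺ = {A, B, C, D, E, F} covers every attribute.
{A, E} is a candidate key since {A, E}⁺ = {A, B, C, D, E, F} covers every attribute.
No proper subset of any of these is a key, and no other minimal superkey exists.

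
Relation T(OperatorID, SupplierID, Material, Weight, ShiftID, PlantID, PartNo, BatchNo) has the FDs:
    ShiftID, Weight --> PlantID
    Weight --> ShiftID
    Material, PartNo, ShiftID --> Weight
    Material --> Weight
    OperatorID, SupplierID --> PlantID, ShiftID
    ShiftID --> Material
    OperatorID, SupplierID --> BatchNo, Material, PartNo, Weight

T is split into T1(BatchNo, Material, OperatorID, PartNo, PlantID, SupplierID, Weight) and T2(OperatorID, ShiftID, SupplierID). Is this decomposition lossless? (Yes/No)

Yes

Common attributes: {OperatorID, SupplierID}; their closure is {BatchNo, Material, OperatorID, PartNo, PlantID, ShiftID, SupplierID, Weight}.
Since T1 ⊆ {BatchNo, Material, OperatorID, PartNo, PlantID, ShiftID, SupplierID, Weight}, the intersection is a superkey of T1; the decomposition is lossless.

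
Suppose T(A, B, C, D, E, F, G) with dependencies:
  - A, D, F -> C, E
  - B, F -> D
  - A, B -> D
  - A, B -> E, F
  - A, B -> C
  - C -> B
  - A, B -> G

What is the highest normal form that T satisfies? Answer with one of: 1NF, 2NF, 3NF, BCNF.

3NF

Candidate keys: {A, B}, {A, C}, {A, D, F}. Prime attributes: {A, B, C, D, F}.
B, F -> D: {B, F}⁺ = {B, D, F}, which is not all of the attributes, so the left side is not a superkey — BCNF is violated.
But every attribute on its right side ({D}) is prime, and the same holds for every other non-superkey FD, so 3NF still holds.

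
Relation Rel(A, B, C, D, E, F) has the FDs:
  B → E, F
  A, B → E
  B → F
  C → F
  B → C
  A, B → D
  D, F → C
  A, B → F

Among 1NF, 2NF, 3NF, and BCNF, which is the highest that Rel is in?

Candidate key: {A, B}. Prime attributes: {A, B}.
For B → E, F we have {B}⁺ = {B, C, E, F}; {B} is not a superkey, so BCNF fails.
B → E, F has non-prime {E, F} on the right and a non-superkey on the left, so 3NF fails.
Since {B} ⊂ {A, B} and {B}⁺ ⊇ {C, E, F} with {C, E, F} non-prime, there is a partial dependency; 2NF fails.

1NF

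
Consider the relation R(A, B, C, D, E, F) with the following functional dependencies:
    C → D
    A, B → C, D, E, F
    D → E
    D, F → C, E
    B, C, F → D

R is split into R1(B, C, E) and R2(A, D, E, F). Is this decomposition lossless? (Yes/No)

No

R1 ∩ R2 = {E}; its closure under F is {E}.
Neither R1 nor R2 is contained in that closure, so the decomposition is lossy.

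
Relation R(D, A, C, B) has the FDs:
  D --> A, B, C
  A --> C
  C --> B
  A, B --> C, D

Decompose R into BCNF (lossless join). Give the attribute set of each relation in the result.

Candidate keys of the original relation: {A}, {D}.
{A, B, C, D}: {C} determines {B, C} here but is not a superkey — split on C --> B, giving {B, C} and {A, C, D}.
{B, C} has no BCNF violation.
{A, C, D} has no BCNF violation.

{A, C, D}; {B, C}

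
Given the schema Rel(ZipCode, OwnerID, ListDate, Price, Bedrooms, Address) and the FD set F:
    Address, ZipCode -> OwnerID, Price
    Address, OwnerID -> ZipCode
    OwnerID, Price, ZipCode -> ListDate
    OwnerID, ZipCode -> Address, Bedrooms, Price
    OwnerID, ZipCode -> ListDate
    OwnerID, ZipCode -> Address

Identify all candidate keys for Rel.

{Address, OwnerID}, {Address, ZipCode}, {OwnerID, ZipCode}

Closure of {Address, OwnerID} is {Address, Bedrooms, ListDate, OwnerID, Price, ZipCode}, the whole schema; {Address, OwnerID} is a candidate key.
Closure of {Address, ZipCode} is {Address, Bedrooms, ListDate, OwnerID, Price, ZipCode}, the whole schema; {Address, ZipCode} is a candidate key.
Closure of {OwnerID, ZipCode} is {Address, Bedrooms, ListDate, OwnerID, Price, ZipCode}, the whole schema; {OwnerID, ZipCode} is a candidate key.
No proper subset of any of these is a key, and no other minimal superkey exists.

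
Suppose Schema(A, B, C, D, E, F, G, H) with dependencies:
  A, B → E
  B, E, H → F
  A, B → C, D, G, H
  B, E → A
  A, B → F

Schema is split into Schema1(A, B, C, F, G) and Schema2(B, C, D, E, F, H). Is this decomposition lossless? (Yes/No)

The shared attributes are {B, C, F} and {B, C, F}⁺ = {B, C, F}.
Neither Schema1 nor Schema2 is contained in that closure, so the decomposition is lossy.

No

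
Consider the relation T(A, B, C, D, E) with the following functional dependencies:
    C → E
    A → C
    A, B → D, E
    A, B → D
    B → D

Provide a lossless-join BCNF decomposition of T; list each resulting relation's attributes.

{A, B}; {A, C}; {B, D}; {C, E}

Candidate key of the original relation: {A, B}.
{A, B, C, D, E}: {C} determines {C, E} here but is not a superkey — split on C → E, giving {C, E} and {A, B, C, D}.
{C, E} has no BCNF violation.
{A, B, C, D}: {A} determines {A, C} here but is not a superkey — split on A → C, giving {A, C} and {A, B, D}.
{A, C} has no BCNF violation.
{A, B, D}: {B} determines {B, D} here but is not a superkey — split on B → D, giving {B, D} and {A, B}.
{B, D} has no BCNF violation.
{A, B} has no BCNF violation.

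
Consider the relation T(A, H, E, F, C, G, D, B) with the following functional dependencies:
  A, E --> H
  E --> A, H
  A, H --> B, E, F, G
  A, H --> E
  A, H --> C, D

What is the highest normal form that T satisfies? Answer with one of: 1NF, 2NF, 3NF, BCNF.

BCNF

Candidate keys: {A, H}, {E}. Prime attributes: {A, E, H}.
Every FD has a superkey on the left, so the relation is in BCNF.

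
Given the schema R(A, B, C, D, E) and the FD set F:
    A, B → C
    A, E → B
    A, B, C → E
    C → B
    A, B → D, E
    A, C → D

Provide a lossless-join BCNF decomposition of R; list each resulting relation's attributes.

{A, C, D, E}; {B, C}

Candidate keys of the original relation: {A, B}, {A, C}, {A, E}.
Within {A, B, C, D, E}: {C}⁺ ∩ {A, B, C, D, E} = {B, C}, not the whole set, so C → B violates BCNF; decompose into {B, C} and {A, C, D, E}.
{B, C} has no BCNF violation.
{A, C, D, E} has no BCNF violation.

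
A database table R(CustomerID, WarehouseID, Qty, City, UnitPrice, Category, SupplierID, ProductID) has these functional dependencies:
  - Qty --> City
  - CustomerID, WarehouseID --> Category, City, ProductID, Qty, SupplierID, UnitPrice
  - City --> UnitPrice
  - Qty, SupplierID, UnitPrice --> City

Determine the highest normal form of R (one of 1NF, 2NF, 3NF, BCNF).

Candidate key: {CustomerID, WarehouseID}. Prime attributes: {CustomerID, WarehouseID}.
Qty --> City breaks BCNF: {Qty}⁺ = {City, Qty, UnitPrice}, so {Qty} is not a superkey.
Qty --> City determines the non-prime attribute {City} from a non-superkey — 3NF is violated.
No proper subset of a key has a non-prime attribute in its closure, so there is no partial dependency; 2NF holds.

2NF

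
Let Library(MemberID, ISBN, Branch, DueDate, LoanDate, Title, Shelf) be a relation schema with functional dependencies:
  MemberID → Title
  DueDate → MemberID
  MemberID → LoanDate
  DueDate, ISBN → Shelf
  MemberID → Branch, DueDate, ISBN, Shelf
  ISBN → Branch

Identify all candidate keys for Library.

{DueDate}, {MemberID}

{DueDate}⁺ = {Branch, DueDate, ISBN, LoanDate, MemberID, Shelf, Title} — all of the relation — so {DueDate} is a candidate key.
{MemberID}⁺ = {Branch, DueDate, ISBN, LoanDate, MemberID, Shelf, Title} — all of the relation — so {MemberID} is a candidate key.
These are minimal and exhaustive — every other superkey contains one of them.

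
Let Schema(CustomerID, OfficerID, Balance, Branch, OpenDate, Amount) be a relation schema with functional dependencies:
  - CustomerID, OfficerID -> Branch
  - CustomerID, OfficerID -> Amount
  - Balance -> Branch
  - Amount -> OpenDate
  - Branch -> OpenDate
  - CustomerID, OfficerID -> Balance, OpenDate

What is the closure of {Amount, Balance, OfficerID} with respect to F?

{Amount, Balance, Branch, OfficerID, OpenDate}

Start with {Amount, Balance, OfficerID}.
Balance -> Branch applies; add {Branch} → now {Amount, Balance, Branch, OfficerID}.
Amount -> OpenDate applies; add {OpenDate} → now {Amount, Balance, Branch, OfficerID, OpenDate}.
No further FD applies.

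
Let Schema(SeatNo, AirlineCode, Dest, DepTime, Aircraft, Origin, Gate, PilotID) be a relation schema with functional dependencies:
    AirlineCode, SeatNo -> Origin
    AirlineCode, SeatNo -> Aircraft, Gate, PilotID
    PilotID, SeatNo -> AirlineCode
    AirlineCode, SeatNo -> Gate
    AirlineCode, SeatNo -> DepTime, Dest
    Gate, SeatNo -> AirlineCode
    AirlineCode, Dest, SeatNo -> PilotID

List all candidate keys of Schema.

No FD produces {SeatNo}, so it must be in every candidate key.
{AirlineCode, SeatNo}⁺ = {Aircraft, AirlineCode, DepTime, Dest, Gate, Origin, PilotID, SeatNo}, which is every attribute, so {AirlineCode, SeatNo} is a candidate key.
{Gate, SeatNo}⁺ = {Aircraft, AirlineCode, DepTime, Dest, Gate, Origin, PilotID, SeatNo}, which is every attribute, so {Gate, SeatNo} is a candidate key.
{PilotID, SeatNo}⁺ = {Aircraft, AirlineCode, DepTime, Dest, Gate, Origin, PilotID, SeatNo}, which is every attribute, so {PilotID, SeatNo} is a candidate key.
No proper subset of any of these is a key, and no other minimal superkey exists.

{AirlineCode, SeatNo}, {Gate, SeatNo}, {PilotID, SeatNo}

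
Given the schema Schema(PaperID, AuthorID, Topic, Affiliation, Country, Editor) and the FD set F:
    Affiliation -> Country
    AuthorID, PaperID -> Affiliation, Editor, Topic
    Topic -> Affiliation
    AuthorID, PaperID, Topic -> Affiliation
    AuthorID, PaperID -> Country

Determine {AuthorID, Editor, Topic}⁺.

{Affiliation, AuthorID, Country, Editor, Topic}

Start with {AuthorID, Editor, Topic}.
Topic -> Affiliation applies; add {Affiliation} → now {Affiliation, AuthorID, Editor, Topic}.
Affiliation -> Country applies; add {Country} → now {Affiliation, AuthorID, Country, Editor, Topic}.
No further FD applies.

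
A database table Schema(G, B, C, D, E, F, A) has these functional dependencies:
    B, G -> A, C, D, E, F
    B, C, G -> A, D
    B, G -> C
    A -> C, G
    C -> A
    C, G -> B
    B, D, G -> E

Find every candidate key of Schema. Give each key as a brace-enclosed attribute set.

{A}⁺ = {A, B, C, D, E, F, G} — all of the relation — so {A} is a candidate key.
{C}⁺ = {A, B, C, D, E, F, G} — all of the relation — so {C} is a candidate key.
{B, G}⁺ = {A, B, C, D, E, F, G} — all of the relation — so {B, G} is a candidate key.
These are minimal and exhaustive — every other superkey contains one of them.

{A}, {B, G}, {C}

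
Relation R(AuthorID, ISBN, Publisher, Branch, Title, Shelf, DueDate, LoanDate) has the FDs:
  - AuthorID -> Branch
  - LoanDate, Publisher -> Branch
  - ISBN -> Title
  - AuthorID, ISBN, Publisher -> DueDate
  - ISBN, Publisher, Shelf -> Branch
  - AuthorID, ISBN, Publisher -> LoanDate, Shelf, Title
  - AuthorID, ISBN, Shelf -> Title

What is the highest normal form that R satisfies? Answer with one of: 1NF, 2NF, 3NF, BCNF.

Candidate key: {AuthorID, ISBN, Publisher}. Prime attributes: {AuthorID, ISBN, Publisher}.
For AuthorID -> Branch we have {AuthorID}⁺ = {AuthorID, Branch}; {AuthorID} is not a superkey, so BCNF fails.
AuthorID -> Branch has non-prime {Branch} on the right and a non-superkey on the left, so 3NF fails.
{AuthorID} is a proper subset of the key {AuthorID, ISBN, Publisher}, and {AuthorID}⁺ contains the non-prime attribute {Branch} — a partial dependency, so 2NF is violated.

1NF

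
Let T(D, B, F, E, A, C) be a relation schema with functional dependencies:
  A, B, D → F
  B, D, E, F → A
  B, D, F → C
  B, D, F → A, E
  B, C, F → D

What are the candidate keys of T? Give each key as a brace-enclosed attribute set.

{A, B, D}, {B, C, F}, {B, D, F}

{B} never appears on the right of any FD, so every key must include it.
Closure of {A, B, D} is {A, B, C, D, E, F}, the whole schema; {A, B, D} is a candidate key.
Closure of {B, C, F} is {A, B, C, D, E, F}, the whole schema; {B, C, F} is a candidate key.
Closure of {B, D, F} is {A, B, C, D, E, F}, the whole schema; {B, D, F} is a candidate key.
These are minimal and exhaustive — every other superkey contains one of them.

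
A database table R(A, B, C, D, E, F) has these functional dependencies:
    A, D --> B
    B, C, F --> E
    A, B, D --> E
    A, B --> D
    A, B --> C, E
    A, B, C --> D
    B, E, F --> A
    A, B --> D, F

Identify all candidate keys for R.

{A, B}⁺ = {A, B, C, D, E, F} — all of the relation — so {A, B} is a candidate key.
{A, D}⁺ = {A, B, C, D, E, F} — all of the relation — so {A, D} is a candidate key.
{B, C, F}⁺ = {A, B, C, D, E, F} — all of the relation — so {B, C, F} is a candidate key.
{B, E, F}⁺ = {A, B, C, D, E, F} — all of the relation — so {B, E, F} is a candidate key.
These are minimal and exhaustive — every other superkey contains one of them.

{A, B}, {A, D}, {B, C, F}, {B, E, F}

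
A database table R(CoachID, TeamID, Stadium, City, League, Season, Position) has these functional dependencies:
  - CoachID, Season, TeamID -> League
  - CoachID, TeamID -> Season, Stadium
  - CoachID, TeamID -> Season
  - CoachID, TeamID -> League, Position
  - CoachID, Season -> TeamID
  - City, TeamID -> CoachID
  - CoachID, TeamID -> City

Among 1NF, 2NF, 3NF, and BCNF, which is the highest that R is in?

Candidate keys: {City, TeamID}, {CoachID, Season}, {CoachID, TeamID}. Prime attributes: {City, CoachID, Season, TeamID}.
Every FD has a superkey on the left, so the relation is in BCNF.

BCNF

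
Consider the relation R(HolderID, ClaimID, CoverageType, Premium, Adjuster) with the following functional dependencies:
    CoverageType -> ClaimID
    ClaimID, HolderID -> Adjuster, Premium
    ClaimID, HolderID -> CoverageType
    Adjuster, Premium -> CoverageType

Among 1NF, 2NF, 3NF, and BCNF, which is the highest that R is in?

3NF

Candidate keys: {Adjuster, HolderID, Premium}, {ClaimID, HolderID}, {CoverageType, HolderID}. Prime attributes: {Adjuster, ClaimID, CoverageType, HolderID, Premium}.
CoverageType -> ClaimID: {CoverageType}⁺ = {ClaimID, CoverageType}, which is not all of the attributes, so the left side is not a superkey — BCNF is violated.
Since {ClaimID} ⊆ prime attributes and every other non-superkey FD also has a prime right side, the schema is in 3NF.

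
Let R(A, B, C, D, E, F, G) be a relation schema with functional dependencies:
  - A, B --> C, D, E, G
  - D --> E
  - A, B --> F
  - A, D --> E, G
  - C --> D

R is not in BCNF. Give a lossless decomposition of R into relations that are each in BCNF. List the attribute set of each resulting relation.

Candidate key of the original relation: {A, B}.
Within {A, B, C, D, E, F, G}: {D}⁺ ∩ {A, B, C, D, E, F, G} = {D, E}, not the whole set, so D --> E violates BCNF; decompose into {D, E} and {A, B, C, D, F, G}.
{D, E} is in BCNF.
Within {A, B, C, D, F, G}: {A, D}⁺ ∩ {A, B, C, D, F, G} = {A, D, G}, not the whole set, so A, D --> G violates BCNF; decompose into {A, D, G} and {A, B, C, D, F}.
{A, D, G} is in BCNF.
Within {A, B, C, D, F}: {C}⁺ ∩ {A, B, C, D, F} = {C, D}, not the whole set, so C --> D violates BCNF; decompose into {C, D} and {A, B, C, F}.
{C, D} is in BCNF.
{A, B, C, F} is in BCNF.

{A, B, C, F}; {A, D, G}; {C, D}; {D, E}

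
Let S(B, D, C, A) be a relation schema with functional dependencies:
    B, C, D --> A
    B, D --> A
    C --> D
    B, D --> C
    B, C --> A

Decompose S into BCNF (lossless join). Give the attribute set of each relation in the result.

{A, B, C}; {C, D}

Candidate keys of the original relation: {B, C}, {B, D}.
In {A, B, C, D}, {C} is not a superkey ({C}⁺ restricted to this set is {C, D}), so split on C --> D into {C, D} and {A, B, C}.
{C, D} has no BCNF violation.
{A, B, C} has no BCNF violation.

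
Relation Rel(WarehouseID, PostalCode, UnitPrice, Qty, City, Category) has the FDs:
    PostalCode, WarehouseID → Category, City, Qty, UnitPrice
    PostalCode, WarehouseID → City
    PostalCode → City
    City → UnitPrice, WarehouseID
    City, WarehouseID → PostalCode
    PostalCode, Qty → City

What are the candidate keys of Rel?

{City}⁺ = {Category, City, PostalCode, Qty, UnitPrice, WarehouseID} — all of the relation — so {City} is a candidate key.
{PostalCode}⁺ = {Category, City, PostalCode, Qty, UnitPrice, WarehouseID} — all of the relation — so {PostalCode} is a candidate key.
These are minimal and exhaustive — every other superkey contains one of them.

{City}, {PostalCode}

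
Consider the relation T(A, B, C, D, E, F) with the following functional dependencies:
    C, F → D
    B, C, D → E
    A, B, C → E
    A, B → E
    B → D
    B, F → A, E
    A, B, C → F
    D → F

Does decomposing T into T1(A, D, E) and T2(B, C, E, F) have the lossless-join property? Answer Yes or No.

T1 ∩ T2 = {E}; its closure under F is {E}.
T1 ⊄ {E} and T2 ⊄ {E}, so the split is lossy.

No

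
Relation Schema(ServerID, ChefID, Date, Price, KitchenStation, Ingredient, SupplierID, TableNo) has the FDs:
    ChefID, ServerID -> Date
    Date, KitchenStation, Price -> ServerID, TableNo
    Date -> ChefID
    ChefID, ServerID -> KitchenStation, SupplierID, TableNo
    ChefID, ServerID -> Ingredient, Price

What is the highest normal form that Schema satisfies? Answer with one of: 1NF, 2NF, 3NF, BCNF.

Candidate keys: {ChefID, ServerID}, {Date, KitchenStation, Price}, {Date, ServerID}. Prime attributes: {ChefID, Date, KitchenStation, Price, ServerID}.
Date -> ChefID: {Date}⁺ = {ChefID, Date}, which is not all of the attributes, so the left side is not a superkey — BCNF is violated.
But every attribute on its right side ({ChefID}) is prime, and the same holds for every other non-superkey FD, so 3NF still holds.

3NF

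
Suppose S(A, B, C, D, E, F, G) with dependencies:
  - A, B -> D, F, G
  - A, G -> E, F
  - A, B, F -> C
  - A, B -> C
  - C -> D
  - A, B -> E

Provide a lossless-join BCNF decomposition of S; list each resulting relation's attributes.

{A, B, C, G}; {A, E, F, G}; {C, D}

Candidate key of the original relation: {A, B}.
Within {A, B, C, D, E, F, G}: {A, G}⁺ ∩ {A, B, C, D, E, F, G} = {A, E, F, G}, not the whole set, so A, G -> E, F violates BCNF; decompose into {A, E, F, G} and {A, B, C, D, G}.
{A, E, F, G} is in BCNF.
Within {A, B, C, D, G}: {C}⁺ ∩ {A, B, C, D, G} = {C, D}, not the whole set, so C -> D violates BCNF; decompose into {C, D} and {A, B, C, G}.
{C, D} is in BCNF.
{A, B, C, G} is in BCNF.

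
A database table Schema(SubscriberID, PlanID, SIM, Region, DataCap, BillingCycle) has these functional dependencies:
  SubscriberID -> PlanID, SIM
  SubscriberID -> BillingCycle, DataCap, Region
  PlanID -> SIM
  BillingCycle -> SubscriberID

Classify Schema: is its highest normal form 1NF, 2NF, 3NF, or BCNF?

Candidate keys: {BillingCycle}, {SubscriberID}. Prime attributes: {BillingCycle, SubscriberID}.
PlanID -> SIM breaks BCNF: {PlanID}⁺ = {PlanID, SIM}, so {PlanID} is not a superkey.
PlanID -> SIM has non-prime {SIM} on the right and a non-superkey on the left, so 3NF fails.
All keys have size 1, which rules out partial dependencies — 2NF is satisfied.

2NF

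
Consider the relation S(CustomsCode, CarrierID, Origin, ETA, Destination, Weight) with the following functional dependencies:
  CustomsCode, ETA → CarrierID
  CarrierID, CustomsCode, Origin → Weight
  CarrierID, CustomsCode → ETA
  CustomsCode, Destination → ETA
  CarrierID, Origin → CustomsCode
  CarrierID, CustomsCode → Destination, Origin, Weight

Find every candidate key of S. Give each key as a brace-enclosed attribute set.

{CarrierID, CustomsCode}⁺ = {CarrierID, CustomsCode, Destination, ETA, Origin, Weight}, which is every attribute, so {CarrierID, CustomsCode} is a candidate key.
{CarrierID, Origin}⁺ = {CarrierID, CustomsCode, Destination, ETA, Origin, Weight}, which is every attribute, so {CarrierID, Origin} is a candidate key.
{CustomsCode, Destination}⁺ = {CarrierID, CustomsCode, Destination, ETA, Origin, Weight}, which is every attribute, so {CustomsCode, Destination} is a candidate key.
{CustomsCode, ETA}⁺ = {CarrierID, CustomsCode, Destination, ETA, Origin, Weight}, which is every attribute, so {CustomsCode, ETA} is a candidate key.
Any other superkey properly contains one of these, so there are no further candidate keys.

{CarrierID, CustomsCode}, {CarrierID, Origin}, {CustomsCode, Destination}, {CustomsCode, ETA}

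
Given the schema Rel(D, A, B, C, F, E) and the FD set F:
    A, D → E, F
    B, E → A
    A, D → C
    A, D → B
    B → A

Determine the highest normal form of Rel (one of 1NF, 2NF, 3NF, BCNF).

Candidate keys: {A, D}, {B, D}. Prime attributes: {A, B, D}.
B, E → A breaks BCNF: {B, E}⁺ = {A, B, E}, so {B, E} is not a superkey.
Since {A} ⊆ prime attributes and every other non-superkey FD also has a prime right side, the schema is in 3NF.

3NF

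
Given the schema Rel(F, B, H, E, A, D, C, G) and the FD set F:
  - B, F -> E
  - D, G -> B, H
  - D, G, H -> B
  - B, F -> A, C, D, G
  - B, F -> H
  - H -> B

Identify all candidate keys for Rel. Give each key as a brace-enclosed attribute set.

No FD produces {F}, so it must be in every candidate key.
Closure of {B, F} is {A, B, C, D, E, F, G, H}, the whole schema; {B, F} is a candidate key.
Closure of {F, H} is {A, B, C, D, E, F, G, H}, the whole schema; {F, H} is a candidate key.
Closure of {D, F, G} is {A, B, C, D, E, F, G, H}, the whole schema; {D, F, G} is a candidate key.
These are minimal and exhaustive — every other superkey contains one of them.

{B, F}, {D, F, G}, {F, H}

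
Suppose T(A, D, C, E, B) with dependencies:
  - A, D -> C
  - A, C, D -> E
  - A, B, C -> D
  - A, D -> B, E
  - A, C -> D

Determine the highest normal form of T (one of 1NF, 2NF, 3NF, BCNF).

BCNF

Candidate keys: {A, C}, {A, D}. Prime attributes: {A, C, D}.
The left-hand side of every FD is a superkey, so BCNF is satisfied.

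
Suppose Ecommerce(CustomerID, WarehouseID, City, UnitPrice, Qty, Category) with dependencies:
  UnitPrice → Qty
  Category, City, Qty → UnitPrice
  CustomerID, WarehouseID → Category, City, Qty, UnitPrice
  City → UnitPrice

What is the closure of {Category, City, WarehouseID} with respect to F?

Start with {Category, City, WarehouseID}.
City → UnitPrice applies; add {UnitPrice} → now {Category, City, UnitPrice, WarehouseID}.
UnitPrice → Qty applies; add {Qty} → now {Category, City, Qty, UnitPrice, WarehouseID}.
No further FD applies.

{Category, City, Qty, UnitPrice, WarehouseID}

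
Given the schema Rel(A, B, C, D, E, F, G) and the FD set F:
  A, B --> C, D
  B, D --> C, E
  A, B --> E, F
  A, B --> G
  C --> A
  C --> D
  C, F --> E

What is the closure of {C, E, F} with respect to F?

Start with {C, E, F}.
C --> A applies; add {A} → now {A, C, E, F}.
C --> D applies; add {D} → now {A, C, D, E, F}.
No further FD applies.

{A, C, D, E, F}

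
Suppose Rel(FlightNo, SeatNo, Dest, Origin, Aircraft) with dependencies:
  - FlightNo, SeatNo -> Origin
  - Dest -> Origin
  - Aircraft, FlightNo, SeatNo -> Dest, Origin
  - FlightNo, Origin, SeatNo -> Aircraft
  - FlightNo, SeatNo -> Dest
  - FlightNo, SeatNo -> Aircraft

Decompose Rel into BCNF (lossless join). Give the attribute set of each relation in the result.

Candidate key of the original relation: {FlightNo, SeatNo}.
{Aircraft, Dest, FlightNo, Origin, SeatNo}: {Dest} determines {Dest, Origin} here but is not a superkey — split on Dest -> Origin, giving {Dest, Origin} and {Aircraft, Dest, FlightNo, SeatNo}.
{Dest, Origin}: every determinant is a superkey — BCNF.
{Aircraft, Dest, FlightNo, SeatNo}: every determinant is a superkey — BCNF.

{Aircraft, Dest, FlightNo, SeatNo}; {Dest, Origin}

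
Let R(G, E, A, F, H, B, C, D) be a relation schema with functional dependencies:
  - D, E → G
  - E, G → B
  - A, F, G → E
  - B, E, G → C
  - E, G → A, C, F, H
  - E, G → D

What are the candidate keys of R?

{D, E}⁺ = {A, B, C, D, E, F, G, H} — all of the relation — so {D, E} is a candidate key.
{E, G}⁺ = {A, B, C, D, E, F, G, H} — all of the relation — so {E, G} is a candidate key.
{A, F, G}⁺ = {A, B, C, D, E, F, G, H} — all of the relation — so {A, F, G} is a candidate key.
No proper subset of any of these is a key, and no other minimal superkey exists.

{A, F, G}, {D, E}, {E, G}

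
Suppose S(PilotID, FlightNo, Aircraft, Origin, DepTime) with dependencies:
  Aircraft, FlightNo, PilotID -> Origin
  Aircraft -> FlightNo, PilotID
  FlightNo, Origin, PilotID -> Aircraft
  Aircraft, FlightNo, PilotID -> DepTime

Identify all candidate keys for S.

Closure of {Aircraft} is {Aircraft, DepTime, FlightNo, Origin, PilotID}, the whole schema; {Aircraft} is a candidate key.
Closure of {FlightNo, Origin, PilotID} is {Aircraft, DepTime, FlightNo, Origin, PilotID}, the whole schema; {FlightNo, Origin, PilotID} is a candidate key.
These are minimal and exhaustive — every other superkey contains one of them.

{Aircraft}, {FlightNo, Origin, PilotID}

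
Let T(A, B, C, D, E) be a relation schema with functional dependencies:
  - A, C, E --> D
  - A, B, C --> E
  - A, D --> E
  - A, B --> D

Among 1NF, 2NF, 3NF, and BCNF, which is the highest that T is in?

1NF

Candidate key: {A, B, C}. Prime attributes: {A, B, C}.
A, C, E --> D breaks BCNF: {A, C, E}⁺ = {A, C, D, E}, so {A, C, E} is not a superkey.
A, C, E --> D determines the non-prime attribute {D} from a non-superkey — 3NF is violated.
{A, B} is a proper subset of the key {A, B, C}, and {A, B}⁺ contains the non-prime attributes {D, E} — a partial dependency, so 2NF is violated.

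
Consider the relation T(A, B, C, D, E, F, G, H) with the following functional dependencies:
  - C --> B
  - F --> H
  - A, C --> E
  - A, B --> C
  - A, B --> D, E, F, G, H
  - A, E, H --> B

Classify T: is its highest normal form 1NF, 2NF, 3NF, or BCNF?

3NF

Candidate keys: {A, B}, {A, C}, {A, E, F}, {A, E, H}. Prime attributes: {A, B, C, E, F, H}.
C --> B: {C}⁺ = {B, C}, which is not all of the attributes, so the left side is not a superkey — BCNF is violated.
Its right-hand attributes {B} are all prime, as are those of every other non-superkey FD — the relation is in 3NF.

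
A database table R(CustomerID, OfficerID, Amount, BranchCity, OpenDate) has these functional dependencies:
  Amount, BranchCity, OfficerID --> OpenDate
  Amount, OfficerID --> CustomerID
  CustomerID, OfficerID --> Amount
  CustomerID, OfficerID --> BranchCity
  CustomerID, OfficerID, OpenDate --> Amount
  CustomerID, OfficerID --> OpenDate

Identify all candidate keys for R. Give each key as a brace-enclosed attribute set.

{Amount, OfficerID}, {CustomerID, OfficerID}

{OfficerID} never appears on the right of any FD, so every key must include it.
{Amount, OfficerID} is a candidate key since {Amount, OfficerID}⁺ = {Amount, BranchCity, CustomerID, OfficerID, OpenDate} covers every attribute.
{CustomerID, OfficerID} is a candidate key since {CustomerID, OfficerID}⁺ = {Amount, BranchCity, CustomerID, OfficerID, OpenDate} covers every attribute.
No proper subset of any of these is a key, and no other minimal superkey exists.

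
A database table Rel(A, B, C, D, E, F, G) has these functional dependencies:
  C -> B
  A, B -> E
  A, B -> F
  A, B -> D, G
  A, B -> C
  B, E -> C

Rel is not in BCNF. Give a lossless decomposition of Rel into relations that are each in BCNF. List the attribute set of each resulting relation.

{A, C, D, E, F, G}; {B, C}

Candidate keys of the original relation: {A, B}, {A, C}.
Within {A, B, C, D, E, F, G}: {C}⁺ ∩ {A, B, C, D, E, F, G} = {B, C}, not the whole set, so C -> B violates BCNF; decompose into {B, C} and {A, C, D, E, F, G}.
{B, C} has no BCNF violation.
{A, C, D, E, F, G} has no BCNF violation.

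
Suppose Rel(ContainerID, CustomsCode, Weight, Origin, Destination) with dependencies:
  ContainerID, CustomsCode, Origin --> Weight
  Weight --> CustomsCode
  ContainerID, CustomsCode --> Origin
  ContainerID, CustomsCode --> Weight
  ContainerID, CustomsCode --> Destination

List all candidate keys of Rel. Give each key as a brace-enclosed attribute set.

Attributes never on any right-hand side: {ContainerID} — every candidate key must contain it.
{ContainerID, CustomsCode}⁺ = {ContainerID, CustomsCode, Destination, Origin, Weight}, which is every attribute, so {ContainerID, CustomsCode} is a candidate key.
{ContainerID, Weight}⁺ = {ContainerID, CustomsCode, Destination, Origin, Weight}, which is every attribute, so {ContainerID, Weight} is a candidate key.
Any other superkey properly contains one of these, so there are no further candidate keys.

{ContainerID, CustomsCode}, {ContainerID, Weight}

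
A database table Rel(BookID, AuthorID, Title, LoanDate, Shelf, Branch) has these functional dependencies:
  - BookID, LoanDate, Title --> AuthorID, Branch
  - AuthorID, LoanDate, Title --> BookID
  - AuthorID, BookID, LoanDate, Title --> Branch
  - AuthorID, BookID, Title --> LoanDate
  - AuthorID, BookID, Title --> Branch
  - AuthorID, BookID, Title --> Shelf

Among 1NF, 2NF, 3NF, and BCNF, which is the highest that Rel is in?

Candidate keys: {AuthorID, BookID, Title}, {AuthorID, LoanDate, Title}, {BookID, LoanDate, Title}. Prime attributes: {AuthorID, BookID, LoanDate, Title}.
Every FD has a superkey on the left, so the relation is in BCNF.

BCNF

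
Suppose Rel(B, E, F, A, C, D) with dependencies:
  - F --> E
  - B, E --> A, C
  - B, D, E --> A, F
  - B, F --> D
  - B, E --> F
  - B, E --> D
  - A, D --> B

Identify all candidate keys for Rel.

{A, D, E}, {A, D, F}, {B, E}, {B, F}

{B, E} is a candidate key since {B, E}⁺ = {A, B, C, D, E, F} covers every attribute.
{B, F} is a candidate key since {B, F}⁺ = {A, B, C, D, E, F} covers every attribute.
{A, D, E} is a candidate key since {A, D, E}⁺ = {A, B, C, D, E, F} covers every attribute.
{A, D, F} is a candidate key since {A, D, F}⁺ = {A, B, C, D, E, F} covers every attribute.
No proper subset of any of these is a key, and no other minimal superkey exists.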